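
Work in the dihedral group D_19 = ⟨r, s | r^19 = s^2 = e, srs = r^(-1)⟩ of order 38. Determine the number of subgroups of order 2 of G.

|G| = 38 and 2 | 38, so subgroups of order 2 are possible by Lagrange.
The subgroups of order 2 are: {e, r^10s}; {e, r^11s}; {e, r^12s}; {e, r^13s}; … (19 in all).
So G has 19 subgroups of order 2.

19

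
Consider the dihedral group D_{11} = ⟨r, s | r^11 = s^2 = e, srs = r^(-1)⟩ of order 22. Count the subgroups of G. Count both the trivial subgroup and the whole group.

|G| = 22, so by Lagrange every subgroup order divides 22. Divisors: 1, 2, 11, 22.
Subgroups by order — order 1: 1; order 2: 11; order 11: 1; order 22: 1.
Total: 1 + 11 + 1 + 1 = 14.

14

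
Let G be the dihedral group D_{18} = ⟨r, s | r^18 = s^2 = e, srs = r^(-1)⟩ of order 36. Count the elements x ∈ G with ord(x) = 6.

2

The elements of order 6 are: r^3, r^15.
That's 2.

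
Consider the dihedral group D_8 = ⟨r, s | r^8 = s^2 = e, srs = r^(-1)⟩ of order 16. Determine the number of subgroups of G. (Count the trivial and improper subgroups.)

|G| = 16, so by Lagrange every subgroup order divides 16. Divisors: 1, 2, 4, 8, 16.
Subgroups by order — order 1: 1; order 2: 9; order 4: 5; order 8: 3; order 16: 1.
Total: 1 + 9 + 5 + 3 + 1 = 19.

19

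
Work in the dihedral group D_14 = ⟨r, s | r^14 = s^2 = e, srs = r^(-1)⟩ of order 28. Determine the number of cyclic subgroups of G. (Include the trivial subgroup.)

18

Group the elements of G by the cyclic subgroup they generate; each cyclic subgroup of order d accounts for φ(d) elements.
Cyclic subgroups by order — order 1: 1; order 2: 15; order 7: 1; order 14: 1.
Total: 18.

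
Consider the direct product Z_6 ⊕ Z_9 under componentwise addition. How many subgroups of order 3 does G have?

4

|G| = 54 and 3 | 54, so subgroups of order 3 are possible by Lagrange.
The subgroups of order 3 are: {(0,0), (0,3), (0,6)}; {(0,0), (2,0), (4,0)}; {(0,0), (2,3), (4,6)}; {(0,0), (2,6), (4,3)}.
So G has 4 subgroups of order 3.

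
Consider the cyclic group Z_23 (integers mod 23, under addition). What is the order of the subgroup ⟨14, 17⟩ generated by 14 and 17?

23

|⟨14⟩| = 23 and |⟨17⟩| = 23, so |H| is a multiple of lcm(23, 23) = 23 and divides |G| = 23.
Closing {14, 17} under the group operation gives all of G, so |H| = 23.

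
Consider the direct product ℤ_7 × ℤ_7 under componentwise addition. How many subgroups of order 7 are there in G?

8

|G| = 49 and 7 | 49, so subgroups of order 7 are possible by Lagrange.
The subgroups of order 7 are: {(0,0), (0,1), (0,2), (0,3), (0,4), (0,5), (0,6)}; {(0,0), (1,0), (2,0), (3,0), (4,0), (5,0), (6,0)}; {(0,0), (1,1), (2,2), (3,3), (4,4), (5,5), (6,6)}; {(0,0), (1,2), (2,4), (3,6), (4,1), (5,3), (6,5)}; … (8 in all).
So G has 8 subgroups of order 7.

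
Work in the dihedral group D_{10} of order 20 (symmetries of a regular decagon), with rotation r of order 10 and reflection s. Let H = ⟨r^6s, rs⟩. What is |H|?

|⟨r^6s⟩| = 2 and |⟨rs⟩| = 2, so |H| is a multiple of lcm(2, 2) = 2 and divides |G| = 20.
Closing under the operation: H = {e, r^5, rs, r^6s}, so |H| = 4.

4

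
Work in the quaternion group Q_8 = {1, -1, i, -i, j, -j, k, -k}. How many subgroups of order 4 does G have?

3

|G| = 8 and 4 | 8, so subgroups of order 4 are possible by Lagrange.
The subgroups of order 4 are: {1, -1, i, -i}; {1, -1, j, -j}; {1, -1, k, -k}.
So G has 3 subgroups of order 4.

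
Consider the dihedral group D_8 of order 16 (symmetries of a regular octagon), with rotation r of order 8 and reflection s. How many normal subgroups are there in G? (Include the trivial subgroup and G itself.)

7

G has 19 subgroups. Checking conjugation-invariance by order — order 1: 1/1 normal; order 2: 1/9 normal; order 4: 1/5 normal; order 8: 3/3 normal; order 16: 1/1 normal.
Total normal subgroups: 7.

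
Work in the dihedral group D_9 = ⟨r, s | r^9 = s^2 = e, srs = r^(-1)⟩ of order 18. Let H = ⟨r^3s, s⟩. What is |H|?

6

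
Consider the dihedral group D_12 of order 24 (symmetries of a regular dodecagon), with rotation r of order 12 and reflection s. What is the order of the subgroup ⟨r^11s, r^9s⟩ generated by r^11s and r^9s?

12

|⟨r^11s⟩| = 2 and |⟨r^9s⟩| = 2, so |H| is a multiple of lcm(2, 2) = 2 and divides |G| = 24.
Closing under the operation: H = {e, r^2, r^4, r^6, r^8, r^10, rs, r^3s, r^5s, r^7s, r^9s, r^11s}, so |H| = 12.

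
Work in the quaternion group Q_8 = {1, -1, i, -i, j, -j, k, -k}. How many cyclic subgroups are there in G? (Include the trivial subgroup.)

5

Group the elements of G by the cyclic subgroup they generate; each cyclic subgroup of order d accounts for φ(d) elements.
Cyclic subgroups by order — order 1: 1; order 2: 1; order 4: 3.
Total: 5.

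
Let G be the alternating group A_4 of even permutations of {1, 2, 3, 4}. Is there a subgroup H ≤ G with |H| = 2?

Yes

2 | 12. A subgroup of order 2 is {e, (1 2)(3 4)}.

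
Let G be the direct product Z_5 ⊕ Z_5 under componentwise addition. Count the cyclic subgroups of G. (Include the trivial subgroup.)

7

Each element a generates a cyclic subgroup ⟨a⟩; distinct elements may generate the same one (a cyclic group of order d has φ(d) generators).
Cyclic subgroups by order — order 1: 1; order 5: 6.
Total: 7.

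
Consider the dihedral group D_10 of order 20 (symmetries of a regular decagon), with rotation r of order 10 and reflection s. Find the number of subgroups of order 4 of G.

5

|G| = 20 and 4 | 20, so subgroups of order 4 are possible by Lagrange.
The subgroups of order 4 are: {e, r^5, r^2s, r^7s}; {e, r^5, r^3s, r^8s}; {e, r^5, r^4s, r^9s}; {e, r^5, s, r^5s}; … (5 in all).
So G has 5 subgroups of order 4.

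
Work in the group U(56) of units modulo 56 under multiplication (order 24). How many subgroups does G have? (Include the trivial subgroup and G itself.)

32

|G| = 24, so by Lagrange every subgroup order divides 24. Divisors: 1, 2, 3, 4, 6, 8, 12, 24.
Subgroups by order — order 1: 1; order 2: 7; order 3: 1; order 4: 7; order 6: 7; order 8: 1; order 12: 7; order 24: 1.
Total: 1 + 7 + 1 + 7 + 7 + 1 + 7 + 1 = 32.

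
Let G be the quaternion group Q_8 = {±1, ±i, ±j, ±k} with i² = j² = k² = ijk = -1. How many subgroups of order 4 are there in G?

|G| = 8 and 4 | 8, so subgroups of order 4 are possible by Lagrange.
The subgroups of order 4 are: {1, -1, i, -i}; {1, -1, j, -j}; {1, -1, k, -k}.
So G has 3 subgroups of order 4.

3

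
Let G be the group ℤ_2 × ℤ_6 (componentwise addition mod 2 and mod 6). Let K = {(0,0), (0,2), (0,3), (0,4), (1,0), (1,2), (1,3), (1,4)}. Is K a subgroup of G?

No

|K| = 8 does not divide |G| = 12, so by Lagrange K is not a subgroup.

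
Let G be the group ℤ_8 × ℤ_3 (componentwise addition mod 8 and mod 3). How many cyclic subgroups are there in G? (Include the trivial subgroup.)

8

A cyclic subgroup of order d is generated by each of its φ(d) elements of order d, so the cyclic subgroups of order d number (#elements of order d)/φ(d).
Cyclic subgroups by order — order 1: 1; order 2: 1; order 3: 1; order 4: 1; order 6: 1; order 8: 1; order 12: 1; order 24: 1.
Total: 8.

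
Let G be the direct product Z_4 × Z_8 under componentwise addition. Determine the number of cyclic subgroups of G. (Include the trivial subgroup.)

Each element a generates a cyclic subgroup ⟨a⟩; distinct elements may generate the same one (a cyclic group of order d has φ(d) generators).
Cyclic subgroups by order — order 1: 1; order 2: 3; order 4: 6; order 8: 4.
Total: 14.

14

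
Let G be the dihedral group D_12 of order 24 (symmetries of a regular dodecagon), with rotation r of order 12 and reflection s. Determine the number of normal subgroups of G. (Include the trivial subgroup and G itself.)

9

G has 34 subgroups. Checking conjugation-invariance by order — order 1: 1/1 normal; order 2: 1/13 normal; order 3: 1/1 normal; order 4: 1/7 normal; order 6: 1/5 normal; order 8: 0/3 normal; order 12: 3/3 normal; order 24: 1/1 normal.
Total normal subgroups: 9.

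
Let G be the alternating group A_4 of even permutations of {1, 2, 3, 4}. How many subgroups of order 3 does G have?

4

|G| = 12 and 3 | 12, so subgroups of order 3 are possible by Lagrange.
The subgroups of order 3 are: {e, (1 2 3), (1 3 2)}; {e, (1 2 4), (1 4 2)}; {e, (1 3 4), (1 4 3)}; {e, (2 3 4), (2 4 3)}.
So G has 4 subgroups of order 3.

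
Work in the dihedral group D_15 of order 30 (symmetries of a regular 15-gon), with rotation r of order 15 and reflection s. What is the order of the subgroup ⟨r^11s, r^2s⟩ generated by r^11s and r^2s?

10

|⟨r^11s⟩| = 2 and |⟨r^2s⟩| = 2, so |H| is a multiple of lcm(2, 2) = 2 and divides |G| = 30.
Closing under the operation: H = {e, r^3, r^6, r^9, r^12, r^2s, r^5s, r^8s, r^11s, r^14s}, so |H| = 10.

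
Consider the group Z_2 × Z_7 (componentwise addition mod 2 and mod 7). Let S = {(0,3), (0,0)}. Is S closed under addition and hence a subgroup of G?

No

(0,3) ∈ S but its inverse (0,4) ∉ S, so S is not a subgroup.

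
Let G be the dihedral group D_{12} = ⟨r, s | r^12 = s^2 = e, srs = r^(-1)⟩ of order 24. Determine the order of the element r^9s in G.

2

Computing powers of r^9s: the smallest k with (r^9s)^k = e is k = 2.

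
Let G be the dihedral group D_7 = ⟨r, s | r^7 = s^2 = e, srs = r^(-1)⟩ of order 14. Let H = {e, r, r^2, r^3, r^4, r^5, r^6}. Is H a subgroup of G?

Yes

|H| = 7 divides |G| = 14, consistent with Lagrange.
H contains the identity, every element's inverse is in H, and H is closed under ·: it is a subgroup.
In fact H = ⟨r^4⟩.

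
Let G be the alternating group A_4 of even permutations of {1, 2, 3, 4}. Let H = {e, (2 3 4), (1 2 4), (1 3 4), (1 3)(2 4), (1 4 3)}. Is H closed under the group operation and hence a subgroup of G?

No

(1 2 4) ∈ H but its inverse (1 4 2) ∉ H, so H is not a subgroup.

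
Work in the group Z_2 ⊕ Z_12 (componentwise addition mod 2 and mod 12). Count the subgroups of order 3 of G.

1

|G| = 24 and 3 | 24, so subgroups of order 3 are possible by Lagrange.
The subgroups of order 3 are: {(0,0), (0,4), (0,8)}.
So G has 1 subgroup of order 3.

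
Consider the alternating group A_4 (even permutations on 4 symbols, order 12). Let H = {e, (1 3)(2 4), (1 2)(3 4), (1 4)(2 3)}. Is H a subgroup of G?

|H| = 4 divides |G| = 12, consistent with Lagrange.
H contains the identity, every element's inverse is in H, and H is closed under ∘: it is a subgroup.

Yes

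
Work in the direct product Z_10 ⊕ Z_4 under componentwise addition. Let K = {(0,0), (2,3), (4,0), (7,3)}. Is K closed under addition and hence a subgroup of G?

(2,3) ∈ K but its inverse (8,1) ∉ K, so K is not a subgroup.

No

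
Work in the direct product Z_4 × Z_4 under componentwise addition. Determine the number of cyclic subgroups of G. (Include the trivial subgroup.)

10

A cyclic subgroup of order d is generated by each of its φ(d) elements of order d, so the cyclic subgroups of order d number (#elements of order d)/φ(d).
Cyclic subgroups by order — order 1: 1; order 2: 3; order 4: 6.
Total: 10.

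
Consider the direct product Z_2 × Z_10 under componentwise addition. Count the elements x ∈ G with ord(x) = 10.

12

An element (a,b) has order lcm(ord(a), ord(b)); count pairs with lcm equal to 10.
Enumerating gives 12 such elements.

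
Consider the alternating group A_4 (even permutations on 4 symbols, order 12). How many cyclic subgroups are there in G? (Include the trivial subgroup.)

A cyclic subgroup of order d is generated by each of its φ(d) elements of order d, so the cyclic subgroups of order d number (#elements of order d)/φ(d).
Cyclic subgroups by order — order 1: 1; order 2: 3; order 3: 4.
Total: 8.

8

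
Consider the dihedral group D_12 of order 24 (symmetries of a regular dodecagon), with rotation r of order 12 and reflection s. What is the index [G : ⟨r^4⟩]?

|⟨r^4⟩| = 3 and |G| = 24.
By Lagrange, [G : H] = |G|/|H| = 24/3 = 8.

8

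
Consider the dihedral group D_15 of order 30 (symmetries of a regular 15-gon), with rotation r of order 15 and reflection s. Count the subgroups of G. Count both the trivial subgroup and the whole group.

|G| = 30, so by Lagrange every subgroup order divides 30. Divisors: 1, 2, 3, 5, 6, 10, 15, 30.
Subgroups by order — order 1: 1; order 2: 15; order 3: 1; order 5: 1; order 6: 5; order 10: 3; order 15: 1; order 30: 1.
Total: 1 + 15 + 1 + 1 + 5 + 3 + 1 + 1 = 28.

28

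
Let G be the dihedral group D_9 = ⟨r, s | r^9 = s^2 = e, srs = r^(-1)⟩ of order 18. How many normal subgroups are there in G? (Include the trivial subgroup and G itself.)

G has 16 subgroups. Checking conjugation-invariance by order — order 1: 1/1 normal; order 2: 0/9 normal; order 3: 1/1 normal; order 6: 0/3 normal; order 9: 1/1 normal; order 18: 1/1 normal.
Total normal subgroups: 4.

4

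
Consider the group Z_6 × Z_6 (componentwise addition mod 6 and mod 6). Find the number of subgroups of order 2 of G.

|G| = 36 and 2 | 36, so subgroups of order 2 are possible by Lagrange.
The subgroups of order 2 are: {(0,0), (0,3)}; {(0,0), (3,0)}; {(0,0), (3,3)}.
So G has 3 subgroups of order 2.

3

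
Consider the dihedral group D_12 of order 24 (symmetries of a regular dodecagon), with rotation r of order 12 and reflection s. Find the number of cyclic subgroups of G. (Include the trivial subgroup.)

Group the elements of G by the cyclic subgroup they generate; each cyclic subgroup of order d accounts for φ(d) elements.
Cyclic subgroups by order — order 1: 1; order 2: 13; order 3: 1; order 4: 1; order 6: 1; order 12: 1.
Total: 18.

18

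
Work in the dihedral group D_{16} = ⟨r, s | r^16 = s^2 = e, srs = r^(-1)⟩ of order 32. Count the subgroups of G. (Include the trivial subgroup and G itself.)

36

|G| = 32, so by Lagrange every subgroup order divides 32. Divisors: 1, 2, 4, 8, 16, 32.
Subgroups by order — order 1: 1; order 2: 17; order 4: 9; order 8: 5; order 16: 3; order 32: 1.
Total: 1 + 17 + 9 + 5 + 3 + 1 = 36.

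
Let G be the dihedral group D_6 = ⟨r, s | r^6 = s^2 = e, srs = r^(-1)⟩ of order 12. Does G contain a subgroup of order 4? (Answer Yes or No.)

4 | 12. A subgroup of order 4 is {e, r^3, r^2s, r^5s}.

Yes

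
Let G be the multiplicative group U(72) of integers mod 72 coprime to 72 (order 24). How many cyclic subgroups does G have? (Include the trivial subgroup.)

16

Group the elements of G by the cyclic subgroup they generate; each cyclic subgroup of order d accounts for φ(d) elements.
Cyclic subgroups by order — order 1: 1; order 2: 7; order 3: 1; order 6: 7.
Total: 16.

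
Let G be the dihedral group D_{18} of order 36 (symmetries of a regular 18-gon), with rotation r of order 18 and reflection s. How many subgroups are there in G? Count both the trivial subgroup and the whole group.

45

|G| = 36, so by Lagrange every subgroup order divides 36. Divisors: 1, 2, 3, 4, 6, 9, 12, 18, 36.
Subgroups by order — order 1: 1; order 2: 19; order 3: 1; order 4: 9; order 6: 7; order 9: 1; order 12: 3; order 18: 3; order 36: 1.
Total: 1 + 19 + 1 + 9 + 7 + 1 + 3 + 3 + 1 = 45.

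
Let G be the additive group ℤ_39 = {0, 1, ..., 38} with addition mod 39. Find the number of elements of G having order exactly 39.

In a cyclic group of order 39, the number of elements of order d (for d | 39) is φ(d).
φ(39) = 24.

24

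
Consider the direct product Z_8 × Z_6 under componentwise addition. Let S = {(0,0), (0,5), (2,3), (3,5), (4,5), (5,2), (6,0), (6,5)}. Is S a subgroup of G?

No

(2,3) ∈ S but its inverse (6,3) ∉ S, so S is not a subgroup.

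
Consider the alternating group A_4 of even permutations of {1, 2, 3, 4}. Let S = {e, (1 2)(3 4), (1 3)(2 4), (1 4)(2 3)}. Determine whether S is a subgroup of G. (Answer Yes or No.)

|S| = 4 divides |G| = 12, consistent with Lagrange.
S contains the identity, every element's inverse is in S, and S is closed under ∘: it is a subgroup.

Yes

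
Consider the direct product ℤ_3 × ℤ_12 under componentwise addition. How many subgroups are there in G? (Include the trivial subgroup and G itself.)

|G| = 36, so by Lagrange every subgroup order divides 36. Divisors: 1, 2, 3, 4, 6, 9, 12, 18, 36.
Subgroups by order — order 1: 1; order 2: 1; order 3: 4; order 4: 1; order 6: 4; order 9: 1; order 12: 4; order 18: 1; order 36: 1.
Total: 1 + 1 + 4 + 1 + 4 + 1 + 4 + 1 + 1 = 18.

18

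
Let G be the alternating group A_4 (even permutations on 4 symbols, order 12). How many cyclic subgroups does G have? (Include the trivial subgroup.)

8

Group the elements of G by the cyclic subgroup they generate; each cyclic subgroup of order d accounts for φ(d) elements.
Cyclic subgroups by order — order 1: 1; order 2: 3; order 3: 4.
Total: 8.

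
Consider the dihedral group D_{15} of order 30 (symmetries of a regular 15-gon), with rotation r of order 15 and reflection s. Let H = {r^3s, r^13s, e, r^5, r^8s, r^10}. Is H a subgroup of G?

Yes

|H| = 6 divides |G| = 30, consistent with Lagrange.
H contains the identity, every element's inverse is in H, and H is closed under ·: it is a subgroup.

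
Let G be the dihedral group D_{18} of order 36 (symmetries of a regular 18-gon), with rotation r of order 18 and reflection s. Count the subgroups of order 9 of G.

1

|G| = 36 and 9 | 36, so subgroups of order 9 are possible by Lagrange.
The subgroups of order 9 are: {e, r^2, r^4, r^6, r^8, r^10, r^12, r^14, r^16}.
So G has 1 subgroup of order 9.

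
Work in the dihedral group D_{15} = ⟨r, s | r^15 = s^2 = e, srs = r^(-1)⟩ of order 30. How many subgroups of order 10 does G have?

|G| = 30 and 10 | 30, so subgroups of order 10 are possible by Lagrange.
The subgroups of order 10 are: {e, r^3, r^6, r^9, r^12, rs, r^4s, r^7s, r^10s, r^13s}; {e, r^3, r^6, r^9, r^12, r^2s, r^5s, r^8s, r^11s, r^14s}; {e, r^3, r^6, r^9, r^12, s, r^3s, r^6s, r^9s, r^12s}.
So G has 3 subgroups of order 10.

3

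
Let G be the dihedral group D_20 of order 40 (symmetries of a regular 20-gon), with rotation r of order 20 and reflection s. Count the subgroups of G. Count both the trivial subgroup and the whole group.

48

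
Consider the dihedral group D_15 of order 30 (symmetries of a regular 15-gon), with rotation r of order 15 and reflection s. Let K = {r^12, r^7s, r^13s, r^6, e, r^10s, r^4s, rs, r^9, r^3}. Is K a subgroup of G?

Yes

|K| = 10 divides |G| = 30, consistent with Lagrange.
K contains the identity, every element's inverse is in K, and K is closed under ·: it is a subgroup.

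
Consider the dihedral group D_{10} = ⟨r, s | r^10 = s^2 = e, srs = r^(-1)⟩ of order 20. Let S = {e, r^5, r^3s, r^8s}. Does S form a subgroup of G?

Yes

|S| = 4 divides |G| = 20, consistent with Lagrange.
S contains the identity, every element's inverse is in S, and S is closed under ·: it is a subgroup.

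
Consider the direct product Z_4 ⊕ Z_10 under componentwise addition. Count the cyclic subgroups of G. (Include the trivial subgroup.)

12

A cyclic subgroup of order d is generated by each of its φ(d) elements of order d, so the cyclic subgroups of order d number (#elements of order d)/φ(d).
Cyclic subgroups by order — order 1: 1; order 2: 3; order 4: 2; order 5: 1; order 10: 3; order 20: 2.
Total: 12.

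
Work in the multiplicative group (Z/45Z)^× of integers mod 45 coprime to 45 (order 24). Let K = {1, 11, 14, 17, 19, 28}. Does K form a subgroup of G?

No

17 ∈ K but its inverse 8 ∉ K, so K is not a subgroup.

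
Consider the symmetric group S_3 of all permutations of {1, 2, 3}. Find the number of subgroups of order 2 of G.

3

|G| = 6 and 2 | 6, so subgroups of order 2 are possible by Lagrange.
The subgroups of order 2 are: {e, (1 2)}; {e, (1 3)}; {e, (2 3)}.
So G has 3 subgroups of order 2.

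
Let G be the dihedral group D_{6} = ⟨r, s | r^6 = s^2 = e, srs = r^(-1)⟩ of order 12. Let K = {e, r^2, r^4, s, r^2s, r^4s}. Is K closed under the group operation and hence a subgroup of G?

|K| = 6 divides |G| = 12, consistent with Lagrange.
K contains the identity, every element's inverse is in K, and K is closed under ·: it is a subgroup.

Yes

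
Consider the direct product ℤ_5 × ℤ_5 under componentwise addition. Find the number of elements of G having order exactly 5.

24

An element (a,b) has order lcm(ord(a), ord(b)); count pairs with lcm equal to 5.
Enumerating gives 24 such elements.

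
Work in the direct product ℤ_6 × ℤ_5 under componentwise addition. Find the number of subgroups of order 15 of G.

|G| = 30 and 15 | 30, so subgroups of order 15 are possible by Lagrange.
The subgroups of order 15 are: {(0,0), (0,1), (0,2), (0,3), (0,4), (2,0), (2,1), (2,2), (2,3), (2,4), (4,0), (4,1), (4,2), (4,3), (4,4)}.
So G has 1 subgroup of order 15.

1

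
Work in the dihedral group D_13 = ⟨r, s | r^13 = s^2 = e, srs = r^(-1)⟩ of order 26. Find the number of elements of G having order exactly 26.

No element of G has order 26 (even though 26 | 26).

0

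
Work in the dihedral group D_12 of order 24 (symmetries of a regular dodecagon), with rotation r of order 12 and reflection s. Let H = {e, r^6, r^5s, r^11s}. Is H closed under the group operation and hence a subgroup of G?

|H| = 4 divides |G| = 24, consistent with Lagrange.
H contains the identity, every element's inverse is in H, and H is closed under ·: it is a subgroup.

Yes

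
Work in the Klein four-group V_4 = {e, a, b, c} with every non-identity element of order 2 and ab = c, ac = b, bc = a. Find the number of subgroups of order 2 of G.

|G| = 4 and 2 | 4, so subgroups of order 2 are possible by Lagrange.
The subgroups of order 2 are: {e, a}; {e, b}; {e, c}.
So G has 3 subgroups of order 2.

3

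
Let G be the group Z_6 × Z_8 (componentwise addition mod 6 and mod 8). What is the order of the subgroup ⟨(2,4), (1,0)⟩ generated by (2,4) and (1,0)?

|⟨(2,4)⟩| = 6 and |⟨(1,0)⟩| = 6, so |H| is a multiple of lcm(6, 6) = 6 and divides |G| = 48.
Closing under the operation: H = {(0,0), (0,4), (1,0), (1,4), (2,0), (2,4), (3,0), (3,4), (4,0), (4,4), (5,0), (5,4)}, so |H| = 12.

12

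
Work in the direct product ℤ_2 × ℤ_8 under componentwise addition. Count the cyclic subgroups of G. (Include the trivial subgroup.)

8

A cyclic subgroup of order d is generated by each of its φ(d) elements of order d, so the cyclic subgroups of order d number (#elements of order d)/φ(d).
Cyclic subgroups by order — order 1: 1; order 2: 3; order 4: 2; order 8: 2.
Total: 8.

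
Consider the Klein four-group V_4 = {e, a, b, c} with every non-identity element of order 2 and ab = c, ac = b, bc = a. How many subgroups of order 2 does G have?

3

|G| = 4 and 2 | 4, so subgroups of order 2 are possible by Lagrange.
The subgroups of order 2 are: {e, a}; {e, b}; {e, c}.
So G has 3 subgroups of order 2.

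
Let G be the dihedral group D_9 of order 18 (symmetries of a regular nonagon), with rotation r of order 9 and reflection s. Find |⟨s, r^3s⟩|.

|⟨s⟩| = 2 and |⟨r^3s⟩| = 2, so |H| is a multiple of lcm(2, 2) = 2 and divides |G| = 18.
Closing under the operation: H = {e, r^3, r^6, s, r^3s, r^6s}, so |H| = 6.

6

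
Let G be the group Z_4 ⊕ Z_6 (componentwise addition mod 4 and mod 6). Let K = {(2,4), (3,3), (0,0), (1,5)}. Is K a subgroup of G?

(2,4) ∈ K but its inverse (2,2) ∉ K, so K is not a subgroup.

No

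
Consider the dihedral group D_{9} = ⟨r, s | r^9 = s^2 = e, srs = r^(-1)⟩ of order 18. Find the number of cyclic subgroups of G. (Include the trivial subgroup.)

12

A cyclic subgroup of order d is generated by each of its φ(d) elements of order d, so the cyclic subgroups of order d number (#elements of order d)/φ(d).
Cyclic subgroups by order — order 1: 1; order 2: 9; order 3: 1; order 9: 1.
Total: 12.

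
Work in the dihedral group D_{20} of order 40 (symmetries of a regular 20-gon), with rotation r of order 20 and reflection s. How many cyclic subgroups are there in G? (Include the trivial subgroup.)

Each element a generates a cyclic subgroup ⟨a⟩; distinct elements may generate the same one (a cyclic group of order d has φ(d) generators).
Cyclic subgroups by order — order 1: 1; order 2: 21; order 4: 1; order 5: 1; order 10: 1; order 20: 1.
Total: 26.

26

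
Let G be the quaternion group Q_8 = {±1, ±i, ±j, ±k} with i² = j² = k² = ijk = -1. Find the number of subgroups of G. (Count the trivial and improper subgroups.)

6

|G| = 8, so by Lagrange every subgroup order divides 8. Divisors: 1, 2, 4, 8.
Subgroups by order — order 1: 1; order 2: 1; order 4: 3; order 8: 1.
Total: 1 + 1 + 3 + 1 = 6.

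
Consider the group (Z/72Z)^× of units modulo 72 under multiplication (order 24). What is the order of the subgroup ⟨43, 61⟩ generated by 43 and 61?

12

|⟨43⟩| = 6 and |⟨61⟩| = 6, so |H| is a multiple of lcm(6, 6) = 6 and divides |G| = 24.
Closing under the operation: H = {1, 7, 13, 19, 25, 31, 37, 43, 49, 55, 61, 67}, so |H| = 12.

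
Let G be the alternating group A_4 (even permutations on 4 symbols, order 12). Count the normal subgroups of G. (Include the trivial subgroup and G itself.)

3

G has 10 subgroups. Checking conjugation-invariance by order — order 1: 1/1 normal; order 2: 0/3 normal; order 3: 0/4 normal; order 4: 1/1 normal; order 12: 1/1 normal.
Total normal subgroups: 3.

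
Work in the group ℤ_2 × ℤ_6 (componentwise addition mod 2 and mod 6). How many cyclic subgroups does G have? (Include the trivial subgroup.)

8

Group the elements of G by the cyclic subgroup they generate; each cyclic subgroup of order d accounts for φ(d) elements.
Cyclic subgroups by order — order 1: 1; order 2: 3; order 3: 1; order 6: 3.
Total: 8.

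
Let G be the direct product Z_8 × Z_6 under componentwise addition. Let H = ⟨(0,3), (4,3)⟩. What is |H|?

|⟨(0,3)⟩| = 2 and |⟨(4,3)⟩| = 2, so |H| is a multiple of lcm(2, 2) = 2 and divides |G| = 48.
Closing under the operation: H = {(0,0), (0,3), (4,0), (4,3)}, so |H| = 4.

4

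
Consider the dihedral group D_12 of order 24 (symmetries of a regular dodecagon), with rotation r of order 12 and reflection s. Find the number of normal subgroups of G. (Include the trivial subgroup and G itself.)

9

G has 34 subgroups. Checking conjugation-invariance by order — order 1: 1/1 normal; order 2: 1/13 normal; order 3: 1/1 normal; order 4: 1/7 normal; order 6: 1/5 normal; order 8: 0/3 normal; order 12: 3/3 normal; order 24: 1/1 normal.
Total normal subgroups: 9.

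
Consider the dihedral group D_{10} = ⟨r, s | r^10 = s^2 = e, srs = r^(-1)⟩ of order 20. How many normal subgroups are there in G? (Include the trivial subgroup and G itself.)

7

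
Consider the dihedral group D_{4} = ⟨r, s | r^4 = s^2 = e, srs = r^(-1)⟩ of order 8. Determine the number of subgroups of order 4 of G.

3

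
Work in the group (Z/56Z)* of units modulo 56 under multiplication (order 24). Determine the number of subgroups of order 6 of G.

|G| = 24 and 6 | 24, so subgroups of order 6 are possible by Lagrange.
The subgroups of order 6 are: {1, 9, 11, 25, 43, 51}; {1, 5, 9, 13, 25, 45}; {1, 9, 15, 23, 25, 39}; {1, 9, 17, 25, 33, 41}; … (7 in all).
So G has 7 subgroups of order 6.

7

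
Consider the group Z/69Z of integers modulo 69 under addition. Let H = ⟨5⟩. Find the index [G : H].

1

|⟨5⟩| = 69 and |G| = 69.
By Lagrange, [G : H] = |G|/|H| = 69/69 = 1.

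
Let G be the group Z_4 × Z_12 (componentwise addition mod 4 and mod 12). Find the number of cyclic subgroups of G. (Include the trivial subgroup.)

Group the elements of G by the cyclic subgroup they generate; each cyclic subgroup of order d accounts for φ(d) elements.
Cyclic subgroups by order — order 1: 1; order 2: 3; order 3: 1; order 4: 6; order 6: 3; order 12: 6.
Total: 20.

20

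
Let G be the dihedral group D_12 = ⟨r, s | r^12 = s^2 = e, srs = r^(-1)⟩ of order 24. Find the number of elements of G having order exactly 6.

The elements of order 6 are: r^2, r^10.
That's 2.

2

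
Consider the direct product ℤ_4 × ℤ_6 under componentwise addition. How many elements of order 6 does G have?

An element (a,b) has order lcm(ord(a), ord(b)); count pairs with lcm equal to 6.
Enumerating gives 6 such elements.

6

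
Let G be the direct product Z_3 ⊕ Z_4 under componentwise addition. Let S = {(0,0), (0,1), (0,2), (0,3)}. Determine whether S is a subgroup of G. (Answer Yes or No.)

|S| = 4 divides |G| = 12, consistent with Lagrange.
S contains the identity, every element's inverse is in S, and S is closed under +: it is a subgroup.
In fact S = ⟨(0,1)⟩.

Yes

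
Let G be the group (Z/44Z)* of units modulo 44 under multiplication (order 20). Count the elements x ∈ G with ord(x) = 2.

The elements of order 2 are: 21, 23, 43.
That's 3.

3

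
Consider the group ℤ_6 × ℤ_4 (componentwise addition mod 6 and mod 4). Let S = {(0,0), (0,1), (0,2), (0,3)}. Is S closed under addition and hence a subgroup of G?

Yes

|S| = 4 divides |G| = 24, consistent with Lagrange.
S contains the identity, every element's inverse is in S, and S is closed under +: it is a subgroup.
In fact S = ⟨(0,1)⟩.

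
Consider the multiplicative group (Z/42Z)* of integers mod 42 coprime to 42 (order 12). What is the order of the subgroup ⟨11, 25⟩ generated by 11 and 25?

6

|⟨11⟩| = 6 and |⟨25⟩| = 3, so |H| is a multiple of lcm(6, 3) = 6 and divides |G| = 12.
Closing under the operation: H = {1, 11, 23, 25, 29, 37}, so |H| = 6.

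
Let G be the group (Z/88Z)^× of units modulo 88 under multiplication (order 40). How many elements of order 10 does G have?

Enumerating element orders in G gives 28 elements of order 10.

28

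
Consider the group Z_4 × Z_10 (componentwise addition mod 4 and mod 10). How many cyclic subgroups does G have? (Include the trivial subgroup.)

12

A cyclic subgroup of order d is generated by each of its φ(d) elements of order d, so the cyclic subgroups of order d number (#elements of order d)/φ(d).
Cyclic subgroups by order — order 1: 1; order 2: 3; order 4: 2; order 5: 1; order 10: 3; order 20: 2.
Total: 12.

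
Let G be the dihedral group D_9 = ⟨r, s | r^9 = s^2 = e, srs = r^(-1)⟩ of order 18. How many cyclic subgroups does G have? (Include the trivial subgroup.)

A cyclic subgroup of order d is generated by each of its φ(d) elements of order d, so the cyclic subgroups of order d number (#elements of order d)/φ(d).
Cyclic subgroups by order — order 1: 1; order 2: 9; order 3: 1; order 9: 1.
Total: 12.

12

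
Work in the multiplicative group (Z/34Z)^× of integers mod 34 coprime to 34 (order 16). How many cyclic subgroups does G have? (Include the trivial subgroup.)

Group the elements of G by the cyclic subgroup they generate; each cyclic subgroup of order d accounts for φ(d) elements.
Cyclic subgroups by order — order 1: 1; order 2: 1; order 4: 1; order 8: 1; order 16: 1.
Total: 5.

5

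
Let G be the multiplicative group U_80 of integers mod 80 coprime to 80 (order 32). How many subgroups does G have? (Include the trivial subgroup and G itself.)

|G| = 32, so by Lagrange every subgroup order divides 32. Divisors: 1, 2, 4, 8, 16, 32.
Subgroups by order — order 1: 1; order 2: 7; order 4: 19; order 8: 19; order 16: 7; order 32: 1.
Total: 1 + 7 + 19 + 19 + 7 + 1 = 54.

54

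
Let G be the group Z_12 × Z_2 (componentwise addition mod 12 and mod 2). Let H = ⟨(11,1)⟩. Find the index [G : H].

|⟨(11,1)⟩| = 12 and |G| = 24.
By Lagrange, [G : H] = |G|/|H| = 24/12 = 2.

2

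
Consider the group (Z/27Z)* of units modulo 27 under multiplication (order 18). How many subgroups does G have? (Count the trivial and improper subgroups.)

|G| = 18, so by Lagrange every subgroup order divides 18. Divisors: 1, 2, 3, 6, 9, 18.
Subgroups by order — order 1: 1; order 2: 1; order 3: 1; order 6: 1; order 9: 1; order 18: 1.
Total: 1 + 1 + 1 + 1 + 1 + 1 = 6.

6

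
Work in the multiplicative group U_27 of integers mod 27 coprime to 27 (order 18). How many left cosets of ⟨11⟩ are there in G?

|⟨11⟩| = 18 and |G| = 18.
By Lagrange, [G : H] = |G|/|H| = 18/18 = 1.

1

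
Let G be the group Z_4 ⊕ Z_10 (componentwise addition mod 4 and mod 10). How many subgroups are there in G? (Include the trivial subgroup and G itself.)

|G| = 40, so by Lagrange every subgroup order divides 40. Divisors: 1, 2, 4, 5, 8, 10, 20, 40.
Subgroups by order — order 1: 1; order 2: 3; order 4: 3; order 5: 1; order 8: 1; order 10: 3; order 20: 3; order 40: 1.
Total: 1 + 3 + 3 + 1 + 1 + 3 + 3 + 1 = 16.

16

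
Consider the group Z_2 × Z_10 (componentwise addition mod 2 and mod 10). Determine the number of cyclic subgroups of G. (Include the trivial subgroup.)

8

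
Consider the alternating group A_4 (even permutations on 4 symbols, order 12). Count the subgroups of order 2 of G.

|G| = 12 and 2 | 12, so subgroups of order 2 are possible by Lagrange.
The subgroups of order 2 are: {e, (1 2)(3 4)}; {e, (1 3)(2 4)}; {e, (1 4)(2 3)}.
So G has 3 subgroups of order 2.

3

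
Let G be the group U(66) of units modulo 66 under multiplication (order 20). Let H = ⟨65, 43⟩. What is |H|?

4

|⟨65⟩| = 2 and |⟨43⟩| = 2, so |H| is a multiple of lcm(2, 2) = 2 and divides |G| = 20.
Closing under the operation: H = {1, 23, 43, 65}, so |H| = 4.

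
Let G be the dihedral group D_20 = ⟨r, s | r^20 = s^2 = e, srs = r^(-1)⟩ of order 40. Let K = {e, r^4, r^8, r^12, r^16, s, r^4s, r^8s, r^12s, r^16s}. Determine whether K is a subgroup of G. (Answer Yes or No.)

Yes

|K| = 10 divides |G| = 40, consistent with Lagrange.
K contains the identity, every element's inverse is in K, and K is closed under ·: it is a subgroup.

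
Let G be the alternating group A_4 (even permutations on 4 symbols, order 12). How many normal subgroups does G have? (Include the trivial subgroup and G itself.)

G has 10 subgroups. Checking conjugation-invariance by order — order 1: 1/1 normal; order 2: 0/3 normal; order 3: 0/4 normal; order 4: 1/1 normal; order 12: 1/1 normal.
Total normal subgroups: 3.

3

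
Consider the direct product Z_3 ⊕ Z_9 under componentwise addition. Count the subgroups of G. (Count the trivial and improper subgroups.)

10

|G| = 27, so by Lagrange every subgroup order divides 27. Divisors: 1, 3, 9, 27.
Subgroups by order — order 1: 1; order 3: 4; order 9: 4; order 27: 1.
Total: 1 + 4 + 4 + 1 = 10.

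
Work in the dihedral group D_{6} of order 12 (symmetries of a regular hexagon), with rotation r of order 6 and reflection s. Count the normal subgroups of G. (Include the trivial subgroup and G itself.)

G has 16 subgroups. Checking conjugation-invariance by order — order 1: 1/1 normal; order 2: 1/7 normal; order 3: 1/1 normal; order 4: 0/3 normal; order 6: 3/3 normal; order 12: 1/1 normal.
Total normal subgroups: 7.

7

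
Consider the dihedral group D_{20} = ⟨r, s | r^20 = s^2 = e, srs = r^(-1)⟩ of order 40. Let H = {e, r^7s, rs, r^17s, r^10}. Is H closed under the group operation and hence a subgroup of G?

No

Closure fails: r^17s · rs = r^16 ∉ H. So H is not a subgroup.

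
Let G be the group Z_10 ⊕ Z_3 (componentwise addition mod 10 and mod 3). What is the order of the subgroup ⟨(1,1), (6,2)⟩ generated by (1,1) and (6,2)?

|⟨(1,1)⟩| = 30 and |⟨(6,2)⟩| = 15, so |H| is a multiple of lcm(30, 15) = 30 and divides |G| = 30.
Closing {(1,1), (6,2)} under the group operation gives all of G, so |H| = 30.

30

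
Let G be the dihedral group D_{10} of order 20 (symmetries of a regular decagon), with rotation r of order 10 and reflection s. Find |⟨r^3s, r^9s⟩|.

|⟨r^3s⟩| = 2 and |⟨r^9s⟩| = 2, so |H| is a multiple of lcm(2, 2) = 2 and divides |G| = 20.
Closing under the operation: H = {e, r^2, r^4, r^6, r^8, rs, r^3s, r^5s, r^7s, r^9s}, so |H| = 10.

10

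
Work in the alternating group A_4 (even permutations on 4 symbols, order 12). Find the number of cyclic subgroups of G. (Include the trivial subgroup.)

8

A cyclic subgroup of order d is generated by each of its φ(d) elements of order d, so the cyclic subgroups of order d number (#elements of order d)/φ(d).
Cyclic subgroups by order — order 1: 1; order 2: 3; order 3: 4.
Total: 8.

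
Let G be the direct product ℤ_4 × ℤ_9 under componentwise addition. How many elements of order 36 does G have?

12

An element (a,b) has order lcm(ord(a), ord(b)); count pairs with lcm equal to 36.
Enumerating gives 12 such elements.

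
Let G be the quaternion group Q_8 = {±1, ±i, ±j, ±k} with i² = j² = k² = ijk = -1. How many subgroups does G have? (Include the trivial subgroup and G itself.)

|G| = 8, so by Lagrange every subgroup order divides 8. Divisors: 1, 2, 4, 8.
Subgroups by order — order 1: 1; order 2: 1; order 4: 3; order 8: 1.
Total: 1 + 1 + 3 + 1 = 6.

6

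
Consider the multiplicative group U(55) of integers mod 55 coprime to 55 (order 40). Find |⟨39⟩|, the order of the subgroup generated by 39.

10

Compute successive powers of 39 mod 55: 39, 36, 29, 31, 54, 16, 19, 26, …; 39^10 ≡ 1 (mod 55).
So |⟨39⟩| = 10.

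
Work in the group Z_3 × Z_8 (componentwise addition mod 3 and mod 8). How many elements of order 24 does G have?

8

An element (a,b) has order lcm(ord(a), ord(b)); count pairs with lcm equal to 24.
Enumerating gives 8 such elements.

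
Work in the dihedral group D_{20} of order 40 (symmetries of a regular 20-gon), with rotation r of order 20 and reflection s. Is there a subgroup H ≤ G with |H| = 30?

No

30 does not divide |G| = 40, so by Lagrange no subgroup of order 30 exists.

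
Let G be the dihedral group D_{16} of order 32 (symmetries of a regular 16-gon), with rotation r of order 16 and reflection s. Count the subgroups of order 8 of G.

|G| = 32 and 8 | 32, so subgroups of order 8 are possible by Lagrange.
The subgroups of order 8 are: {e, r^2, r^4, r^6, r^8, r^10, r^12, r^14}; {e, r^4, r^8, r^12, r^2s, r^6s, r^10s, r^14s}; {e, r^4, r^8, r^12, r^3s, r^7s, r^11s, r^15s}; {e, r^4, r^8, r^12, s, r^4s, r^8s, r^12s}; … (5 in all).
So G has 5 subgroups of order 8.

5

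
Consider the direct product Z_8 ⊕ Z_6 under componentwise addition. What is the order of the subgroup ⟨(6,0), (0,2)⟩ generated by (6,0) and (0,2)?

12

|⟨(6,0)⟩| = 4 and |⟨(0,2)⟩| = 3, so |H| is a multiple of lcm(4, 3) = 12 and divides |G| = 48.
Closing under the operation: H = {(0,0), (0,2), (0,4), (2,0), (2,2), (2,4), (4,0), (4,2), (4,4), (6,0), (6,2), (6,4)}, so |H| = 12.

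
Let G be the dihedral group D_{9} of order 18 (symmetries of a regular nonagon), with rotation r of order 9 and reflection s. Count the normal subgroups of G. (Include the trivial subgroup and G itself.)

G has 16 subgroups. Checking conjugation-invariance by order — order 1: 1/1 normal; order 2: 0/9 normal; order 3: 1/1 normal; order 6: 0/3 normal; order 9: 1/1 normal; order 18: 1/1 normal.
Total normal subgroups: 4.

4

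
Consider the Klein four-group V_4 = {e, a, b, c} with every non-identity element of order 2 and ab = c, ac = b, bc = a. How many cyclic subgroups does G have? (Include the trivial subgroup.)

4

Each element a generates a cyclic subgroup ⟨a⟩; distinct elements may generate the same one (a cyclic group of order d has φ(d) generators).
Cyclic subgroups by order — order 1: 1; order 2: 3.
Total: 4.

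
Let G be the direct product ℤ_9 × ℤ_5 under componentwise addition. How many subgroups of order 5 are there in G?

|G| = 45 and 5 | 45, so subgroups of order 5 are possible by Lagrange.
The subgroups of order 5 are: {(0,0), (0,1), (0,2), (0,3), (0,4)}.
So G has 1 subgroup of order 5.

1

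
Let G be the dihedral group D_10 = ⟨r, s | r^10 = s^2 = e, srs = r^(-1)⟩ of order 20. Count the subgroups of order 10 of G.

3

|G| = 20 and 10 | 20, so subgroups of order 10 are possible by Lagrange.
The subgroups of order 10 are: {e, r, r^2, r^3, r^4, r^5, r^6, r^7, r^8, r^9}; {e, r^2, r^4, r^6, r^8, s, r^2s, r^4s, r^6s, r^8s}; {e, r^2, r^4, r^6, r^8, rs, r^3s, r^5s, r^7s, r^9s}.
So G has 3 subgroups of order 10.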